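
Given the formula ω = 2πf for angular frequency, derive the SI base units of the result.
Units of each symbol in ω = 2πf:
  f (frequency): 1/s
  The factor 2π is dimensionless.

Multiplying the contributions: [1/s]
Adding exponents of each base unit: s: -1
SI base units of angular frequency: 1/s

Answer: 1/s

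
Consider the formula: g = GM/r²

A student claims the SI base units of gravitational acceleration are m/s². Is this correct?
Units of each symbol in g = GM/r²:
  G (gravitational constant): m³/(kg·s²)
  M (mass): kg
  r (distance): m  → to the power 2 in the denominator, contributes 1/m²

Multiplying the contributions: [m³/(kg·s²)] · [kg] · [1/m²]
Adding exponents of each base unit: m: 1, s: -2
SI base units of gravitational acceleration: m/s²

The claimed units m/s² match the derived units, so the claim is correct.

Answer: Yes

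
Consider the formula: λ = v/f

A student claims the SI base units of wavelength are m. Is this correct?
Units of each symbol in λ = v/f:
  v (wave speed): m/s
  f (frequency): 1/s  → in the denominator, contributes s

Multiplying the contributions: [m/s] · [s]
Adding exponents of each base unit: m: 1
SI base units of wavelength: m

The claimed units m match the derived units, so the claim is correct.

Answer: Yes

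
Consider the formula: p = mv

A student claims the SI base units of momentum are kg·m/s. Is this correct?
Units of each symbol in p = mv:
  m (mass): kg
  v (velocity): m/s

Multiplying the contributions: [kg] · [m/s]
Adding exponents of each base unit: kg: 1, m: 1, s: -1
SI base units of momentum: kg·m/s

The claimed units kg·m/s match the derived units, so the claim is correct.

Answer: Yes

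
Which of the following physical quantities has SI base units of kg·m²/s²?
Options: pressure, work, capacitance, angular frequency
Checking the SI base units of each option:
  pressure (P = F/A): kg/(m·s²)  ✗
  work (W = Fd): kg·m²/s²  ✓ matches
  capacitance (C = Q/V): s⁴·A²/(kg·m²)  ✗
  angular frequency (ω = 2πf): 1/s  ✗

Only work has units kg·m²/s².

Answer: work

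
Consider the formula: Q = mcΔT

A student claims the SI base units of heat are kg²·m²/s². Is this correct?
Units of each symbol in Q = mcΔT:
  m (mass): kg
  c (specific heat capacity, in J/(kg·K)): m²/(s²·K)
  ΔT (temperature change): K

Multiplying the contributions: [kg] · [m²/(s²·K)] · [K]
Adding exponents of each base unit: kg: 1, m: 2, s: -2
SI base units of heat: kg·m²/s²

The claimed units kg²·m²/s² (exponents kg: 2, m: 2, s: -2) do not match the derived units kg·m²/s² (exponents kg: 1, m: 2, s: -2), so the claim is incorrect.

Answer: No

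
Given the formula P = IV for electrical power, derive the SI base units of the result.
Units of each symbol in P = IV:
  I (current): A
  V (voltage, in volts): kg·m²/(s³·A)

Multiplying the contributions: [A] · [kg·m²/(s³·A)]
Adding exponents of each base unit: kg: 1, m: 2, s: -3
SI base units of electrical power: kg·m²/s³

Answer: kg·m²/s³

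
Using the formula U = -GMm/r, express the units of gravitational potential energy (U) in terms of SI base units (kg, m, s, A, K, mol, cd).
Units of each symbol in U = -GMm/r:
  G (gravitational constant): m³/(kg·s²)
  M (mass): kg
  m (mass): kg
  r (distance): m  → in the denominator, contributes 1/m
  The minus sign does not affect the units.

Multiplying the contributions: [m³/(kg·s²)] · [kg] · [kg] · [1/m]
Adding exponents of each base unit: kg: 1, m: 2, s: -2
SI base units of gravitational potential energy: kg·m²/s²

Answer: kg·m²/s²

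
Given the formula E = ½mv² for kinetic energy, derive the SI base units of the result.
Units of each symbol in E = ½mv²:
  m (mass): kg
  v (speed): m/s  → to the power 2, contributes m²/s²
  The factor ½ is dimensionless.

Multiplying the contributions: [kg] · [m²/s²]
Adding exponents of each base unit: kg: 1, m: 2, s: -2
SI base units of kinetic energy: kg·m²/s²

Answer: kg·m²/s²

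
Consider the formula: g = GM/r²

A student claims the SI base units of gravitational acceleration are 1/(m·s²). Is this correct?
Units of each symbol in g = GM/r²:
  G (gravitational constant): m³/(kg·s²)
  M (mass): kg
  r (distance): m  → to the power 2 in the denominator, contributes 1/m²

Multiplying the contributions: [m³/(kg·s²)] · [kg] · [1/m²]
Adding exponents of each base unit: m: 1, s: -2
SI base units of gravitational acceleration: m/s²

The claimed units 1/(m·s²) (exponents m: -1, s: -2) do not match the derived units m/s² (exponents m: 1, s: -2), so the claim is incorrect.

Answer: No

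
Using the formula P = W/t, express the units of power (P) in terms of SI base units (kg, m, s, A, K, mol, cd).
Units of each symbol in P = W/t:
  W (work): kg·m²/s²
  t (time): s  → in the denominator, contributes 1/s

Multiplying the contributions: [kg·m²/s²] · [1/s]
Adding exponents of each base unit: kg: 1, m: 2, s: -3
SI base units of power: kg·m²/s³

Answer: kg·m²/s³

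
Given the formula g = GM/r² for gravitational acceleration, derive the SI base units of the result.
Units of each symbol in g = GM/r²:
  G (gravitational constant): m³/(kg·s²)
  M (mass): kg
  r (distance): m  → to the power 2 in the denominator, contributes 1/m²

Multiplying the contributions: [m³/(kg·s²)] · [kg] · [1/m²]
Adding exponents of each base unit: m: 1, s: -2
SI base units of gravitational acceleration: m/s²

Answer: m/s²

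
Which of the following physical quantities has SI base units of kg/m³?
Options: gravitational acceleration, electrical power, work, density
Checking the SI base units of each option:
  gravitational acceleration (g = GM/r²): m/s²  ✗
  electrical power (P = IV): kg·m²/s³  ✗
  work (W = Fd): kg·m²/s²  ✗
  density (ρ = m/V): kg/m³  ✓ matches

Only density has units kg/m³.

Answer: density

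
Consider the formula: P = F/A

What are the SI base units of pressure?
Units of each symbol in P = F/A:
  F (force): kg·m/s²
  A (area): m²  → in the denominator, contributes 1/m²

Multiplying the contributions: [kg·m/s²] · [1/m²]
Adding exponents of each base unit: kg: 1, m: -1, s: -2
SI base units of pressure: kg/(m·s²)

Answer: kg/(m·s²)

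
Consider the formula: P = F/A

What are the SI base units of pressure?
Units of each symbol in P = F/A:
  F (force): kg·m/s²
  A (area): m²  → in the denominator, contributes 1/m²

Multiplying the contributions: [kg·m/s²] · [1/m²]
Adding exponents of each base unit: kg: 1, m: -1, s: -2
SI base units of pressure: kg/(m·s²)

Answer: kg/(m·s²)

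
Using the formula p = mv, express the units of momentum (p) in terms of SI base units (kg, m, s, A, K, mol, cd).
Units of each symbol in p = mv:
  m (mass): kg
  v (velocity): m/s

Multiplying the contributions: [kg] · [m/s]
Adding exponents of each base unit: kg: 1, m: 1, s: -1
SI base units of momentum: kg·m/s

Answer: kg·m/s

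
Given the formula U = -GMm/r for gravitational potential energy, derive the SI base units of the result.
Units of each symbol in U = -GMm/r:
  G (gravitational constant): m³/(kg·s²)
  M (mass): kg
  m (mass): kg
  r (distance): m  → in the denominator, contributes 1/m
  The minus sign does not affect the units.

Multiplying the contributions: [m³/(kg·s²)] · [kg] · [kg] · [1/m]
Adding exponents of each base unit: kg: 1, m: 2, s: -2
SI base units of gravitational potential energy: kg·m²/s²

Answer: kg·m²/s²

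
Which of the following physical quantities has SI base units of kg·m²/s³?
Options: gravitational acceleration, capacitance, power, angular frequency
Checking the SI base units of each option:
  gravitational acceleration (g = GM/r²): m/s²  ✗
  capacitance (C = Q/V): s⁴·A²/(kg·m²)  ✗
  power (P = W/t): kg·m²/s³  ✓ matches
  angular frequency (ω = 2πf): 1/s  ✗

Only power has units kg·m²/s³.

Answer: power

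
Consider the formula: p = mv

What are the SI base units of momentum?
Units of each symbol in p = mv:
  m (mass): kg
  v (velocity): m/s

Multiplying the contributions: [kg] · [m/s]
Adding exponents of each base unit: kg: 1, m: 1, s: -1
SI base units of momentum: kg·m/s

Answer: kg·m/s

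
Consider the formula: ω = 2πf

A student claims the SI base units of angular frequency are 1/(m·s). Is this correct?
Units of each symbol in ω = 2πf:
  f (frequency): 1/s
  The factor 2π is dimensionless.

Multiplying the contributions: [1/s]
Adding exponents of each base unit: s: -1
SI base units of angular frequency: 1/s

The claimed units 1/(m·s) (exponents m: -1, s: -1) do not match the derived units 1/s (exponents s: -1), so the claim is incorrect.

Answer: No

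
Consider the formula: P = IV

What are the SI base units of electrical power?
Units of each symbol in P = IV:
  I (current): A
  V (voltage, in volts): kg·m²/(s³·A)

Multiplying the contributions: [A] · [kg·m²/(s³·A)]
Adding exponents of each base unit: kg: 1, m: 2, s: -3
SI base units of electrical power: kg·m²/s³

Answer: kg·m²/s³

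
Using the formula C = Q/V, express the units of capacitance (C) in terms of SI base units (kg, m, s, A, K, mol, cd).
Units of each symbol in C = Q/V:
  Q (charge, in coulombs): s·A
  V (voltage, in volts): kg·m²/(s³·A)  → in the denominator, contributes s³·A/(kg·m²)

Multiplying the contributions: [s·A] · [s³·A/(kg·m²)]
Adding exponents of each base unit: kg: -1, m: -2, s: 4, A: 2
SI base units of capacitance: s⁴·A²/(kg·m²)

Answer: s⁴·A²/(kg·m²)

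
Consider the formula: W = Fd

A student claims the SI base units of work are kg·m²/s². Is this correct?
Units of each symbol in W = Fd:
  F (force): kg·m/s²
  d (displacement): m

Multiplying the contributions: [kg·m/s²] · [m]
Adding exponents of each base unit: kg: 1, m: 2, s: -2
SI base units of work: kg·m²/s²

The claimed units kg·m²/s² match the derived units, so the claim is correct.

Answer: Yes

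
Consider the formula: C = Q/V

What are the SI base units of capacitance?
Units of each symbol in C = Q/V:
  Q (charge, in coulombs): s·A
  V (voltage, in volts): kg·m²/(s³·A)  → in the denominator, contributes s³·A/(kg·m²)

Multiplying the contributions: [s·A] · [s³·A/(kg·m²)]
Adding exponents of each base unit: kg: -1, m: -2, s: 4, A: 2
SI base units of capacitance: s⁴·A²/(kg·m²)

Answer: s⁴·A²/(kg·m²)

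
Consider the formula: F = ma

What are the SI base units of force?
Units of each symbol in F = ma:
  m (mass): kg
  a (acceleration): m/s²

Multiplying the contributions: [kg] · [m/s²]
Adding exponents of each base unit: kg: 1, m: 1, s: -2
SI base units of force: kg·m/s²

Answer: kg·m/s²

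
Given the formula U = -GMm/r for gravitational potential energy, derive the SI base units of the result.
Units of each symbol in U = -GMm/r:
  G (gravitational constant): m³/(kg·s²)
  M (mass): kg
  m (mass): kg
  r (distance): m  → in the denominator, contributes 1/m
  The minus sign does not affect the units.

Multiplying the contributions: [m³/(kg·s²)] · [kg] · [kg] · [1/m]
Adding exponents of each base unit: kg: 1, m: 2, s: -2
SI base units of gravitational potential energy: kg·m²/s²

Answer: kg·m²/s²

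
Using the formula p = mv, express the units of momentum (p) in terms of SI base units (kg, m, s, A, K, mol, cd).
Units of each symbol in p = mv:
  m (mass): kg
  v (velocity): m/s

Multiplying the contributions: [kg] · [m/s]
Adding exponents of each base unit: kg: 1, m: 1, s: -1
SI base units of momentum: kg·m/s

Answer: kg·m/s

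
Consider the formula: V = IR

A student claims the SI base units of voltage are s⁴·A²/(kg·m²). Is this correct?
Units of each symbol in V = IR:
  I (current): A
  R (resistance, in ohms): kg·m²/(s³·A²)

Multiplying the contributions: [A] · [kg·m²/(s³·A²)]
Adding exponents of each base unit: kg: 1, m: 2, s: -3, A: -1
SI base units of voltage: kg·m²/(s³·A)

The claimed units s⁴·A²/(kg·m²) (exponents kg: -1, m: -2, s: 4, A: 2) do not match the derived units kg·m²/(s³·A) (exponents kg: 1, m: 2, s: -3, A: -1), so the claim is incorrect.

Answer: No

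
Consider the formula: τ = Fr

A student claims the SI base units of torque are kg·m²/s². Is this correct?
Units of each symbol in τ = Fr:
  F (force): kg·m/s²
  r (lever arm): m

Multiplying the contributions: [kg·m/s²] · [m]
Adding exponents of each base unit: kg: 1, m: 2, s: -2
SI base units of torque: kg·m²/s²

The claimed units kg·m²/s² match the derived units, so the claim is correct.

Answer: Yes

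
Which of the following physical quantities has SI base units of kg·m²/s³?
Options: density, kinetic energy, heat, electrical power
Checking the SI base units of each option:
  density (ρ = m/V): kg/m³  ✗
  kinetic energy (E = ½mv²): kg·m²/s²  ✗
  heat (Q = mcΔT): kg·m²/s²  ✗
  electrical power (P = IV): kg·m²/s³  ✓ matches

Only electrical power has units kg·m²/s³.

Answer: electrical power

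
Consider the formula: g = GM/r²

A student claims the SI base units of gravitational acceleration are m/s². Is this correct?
Units of each symbol in g = GM/r²:
  G (gravitational constant): m³/(kg·s²)
  M (mass): kg
  r (distance): m  → to the power 2 in the denominator, contributes 1/m²

Multiplying the contributions: [m³/(kg·s²)] · [kg] · [1/m²]
Adding exponents of each base unit: m: 1, s: -2
SI base units of gravitational acceleration: m/s²

The claimed units m/s² match the derived units, so the claim is correct.

Answer: Yes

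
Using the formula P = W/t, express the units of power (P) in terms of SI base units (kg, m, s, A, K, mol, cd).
Units of each symbol in P = W/t:
  W (work): kg·m²/s²
  t (time): s  → in the denominator, contributes 1/s

Multiplying the contributions: [kg·m²/s²] · [1/s]
Adding exponents of each base unit: kg: 1, m: 2, s: -3
SI base units of power: kg·m²/s³

Answer: kg·m²/s³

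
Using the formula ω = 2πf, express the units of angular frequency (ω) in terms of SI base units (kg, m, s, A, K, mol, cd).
Units of each symbol in ω = 2πf:
  f (frequency): 1/s
  The factor 2π is dimensionless.

Multiplying the contributions: [1/s]
Adding exponents of each base unit: s: -1
SI base units of angular frequency: 1/s

Answer: 1/s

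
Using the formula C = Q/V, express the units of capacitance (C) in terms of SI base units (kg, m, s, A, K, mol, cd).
Units of each symbol in C = Q/V:
  Q (charge, in coulombs): s·A
  V (voltage, in volts): kg·m²/(s³·A)  → in the denominator, contributes s³·A/(kg·m²)

Multiplying the contributions: [s·A] · [s³·A/(kg·m²)]
Adding exponents of each base unit: kg: -1, m: -2, s: 4, A: 2
SI base units of capacitance: s⁴·A²/(kg·m²)

Answer: s⁴·A²/(kg·m²)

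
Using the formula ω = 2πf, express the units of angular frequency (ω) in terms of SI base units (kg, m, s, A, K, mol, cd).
Units of each symbol in ω = 2πf:
  f (frequency): 1/s
  The factor 2π is dimensionless.

Multiplying the contributions: [1/s]
Adding exponents of each base unit: s: -1
SI base units of angular frequency: 1/s

Answer: 1/s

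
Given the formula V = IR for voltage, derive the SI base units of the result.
Units of each symbol in V = IR:
  I (current): A
  R (resistance, in ohms): kg·m²/(s³·A²)

Multiplying the contributions: [A] · [kg·m²/(s³·A²)]
Adding exponents of each base unit: kg: 1, m: 2, s: -3, A: -1
SI base units of voltage: kg·m²/(s³·A)

Answer: kg·m²/(s³·A)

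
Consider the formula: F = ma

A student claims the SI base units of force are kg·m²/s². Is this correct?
Units of each symbol in F = ma:
  m (mass): kg
  a (acceleration): m/s²

Multiplying the contributions: [kg] · [m/s²]
Adding exponents of each base unit: kg: 1, m: 1, s: -2
SI base units of force: kg·m/s²

The claimed units kg·m²/s² (exponents kg: 1, m: 2, s: -2) do not match the derived units kg·m/s² (exponents kg: 1, m: 1, s: -2), so the claim is incorrect.

Answer: No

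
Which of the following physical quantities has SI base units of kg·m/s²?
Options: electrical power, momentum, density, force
Checking the SI base units of each option:
  electrical power (P = IV): kg·m²/s³  ✗
  momentum (p = mv): kg·m/s  ✗
  density (ρ = m/V): kg/m³  ✗
  force (F = ma): kg·m/s²  ✓ matches

Only force has units kg·m/s².

Answer: force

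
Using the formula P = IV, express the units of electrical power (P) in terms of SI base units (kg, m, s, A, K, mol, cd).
Units of each symbol in P = IV:
  I (current): A
  V (voltage, in volts): kg·m²/(s³·A)

Multiplying the contributions: [A] · [kg·m²/(s³·A)]
Adding exponents of each base unit: kg: 1, m: 2, s: -3
SI base units of electrical power: kg·m²/s³

Answer: kg·m²/s³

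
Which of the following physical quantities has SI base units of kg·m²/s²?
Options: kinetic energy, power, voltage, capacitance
Checking the SI base units of each option:
  kinetic energy (E = ½mv²): kg·m²/s²  ✓ matches
  power (P = W/t): kg·m²/s³  ✗
  voltage (V = IR): kg·m²/(s³·A)  ✗
  capacitance (C = Q/V): s⁴·A²/(kg·m²)  ✗

Only kinetic energy has units kg·m²/s².

Answer: kinetic energy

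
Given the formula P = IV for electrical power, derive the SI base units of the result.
Units of each symbol in P = IV:
  I (current): A
  V (voltage, in volts): kg·m²/(s³·A)

Multiplying the contributions: [A] · [kg·m²/(s³·A)]
Adding exponents of each base unit: kg: 1, m: 2, s: -3
SI base units of electrical power: kg·m²/s³

Answer: kg·m²/s³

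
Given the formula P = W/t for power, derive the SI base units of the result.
Units of each symbol in P = W/t:
  W (work): kg·m²/s²
  t (time): s  → in the denominator, contributes 1/s

Multiplying the contributions: [kg·m²/s²] · [1/s]
Adding exponents of each base unit: kg: 1, m: 2, s: -3
SI base units of power: kg·m²/s³

Answer: kg·m²/s³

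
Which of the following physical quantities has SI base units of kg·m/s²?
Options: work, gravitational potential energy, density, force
Checking the SI base units of each option:
  work (W = Fd): kg·m²/s²  ✗
  gravitational potential energy (U = -GMm/r): kg·m²/s²  ✗
  density (ρ = m/V): kg/m³  ✗
  force (F = ma): kg·m/s²  ✓ matches

Only force has units kg·m/s².

Answer: force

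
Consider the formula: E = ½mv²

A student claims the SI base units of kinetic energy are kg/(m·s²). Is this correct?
Units of each symbol in E = ½mv²:
  m (mass): kg
  v (speed): m/s  → to the power 2, contributes m²/s²
  The factor ½ is dimensionless.

Multiplying the contributions: [kg] · [m²/s²]
Adding exponents of each base unit: kg: 1, m: 2, s: -2
SI base units of kinetic energy: kg·m²/s²

The claimed units kg/(m·s²) (exponents kg: 1, m: -1, s: -2) do not match the derived units kg·m²/s² (exponents kg: 1, m: 2, s: -2), so the claim is incorrect.

Answer: No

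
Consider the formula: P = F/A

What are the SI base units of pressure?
Units of each symbol in P = F/A:
  F (force): kg·m/s²
  A (area): m²  → in the denominator, contributes 1/m²

Multiplying the contributions: [kg·m/s²] · [1/m²]
Adding exponents of each base unit: kg: 1, m: -1, s: -2
SI base units of pressure: kg/(m·s²)

Answer: kg/(m·s²)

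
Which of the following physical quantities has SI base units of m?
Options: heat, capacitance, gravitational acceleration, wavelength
Checking the SI base units of each option:
  heat (Q = mcΔT): kg·m²/s²  ✗
  capacitance (C = Q/V): s⁴·A²/(kg·m²)  ✗
  gravitational acceleration (g = GM/r²): m/s²  ✗
  wavelength (λ = v/f): m  ✓ matches

Only wavelength has units m.

Answer: wavelength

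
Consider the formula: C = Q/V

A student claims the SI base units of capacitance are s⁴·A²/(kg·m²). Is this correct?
Units of each symbol in C = Q/V:
  Q (charge, in coulombs): s·A
  V (voltage, in volts): kg·m²/(s³·A)  → in the denominator, contributes s³·A/(kg·m²)

Multiplying the contributions: [s·A] · [s³·A/(kg·m²)]
Adding exponents of each base unit: kg: -1, m: -2, s: 4, A: 2
SI base units of capacitance: s⁴·A²/(kg·m²)

The claimed units s⁴·A²/(kg·m²) match the derived units, so the claim is correct.

Answer: Yes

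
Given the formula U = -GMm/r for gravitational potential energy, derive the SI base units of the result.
Units of each symbol in U = -GMm/r:
  G (gravitational constant): m³/(kg·s²)
  M (mass): kg
  m (mass): kg
  r (distance): m  → in the denominator, contributes 1/m
  The minus sign does not affect the units.

Multiplying the contributions: [m³/(kg·s²)] · [kg] · [kg] · [1/m]
Adding exponents of each base unit: kg: 1, m: 2, s: -2
SI base units of gravitational potential energy: kg·m²/s²

Answer: kg·m²/s²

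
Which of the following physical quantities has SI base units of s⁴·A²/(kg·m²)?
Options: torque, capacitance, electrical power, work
Checking the SI base units of each option:
  torque (τ = Fr): kg·m²/s²  ✗
  capacitance (C = Q/V): s⁴·A²/(kg·m²)  ✓ matches
  electrical power (P = IV): kg·m²/s³  ✗
  work (W = Fd): kg·m²/s²  ✗

Only capacitance has units s⁴·A²/(kg·m²).

Answer: capacitance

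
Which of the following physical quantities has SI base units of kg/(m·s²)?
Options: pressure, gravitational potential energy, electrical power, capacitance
Checking the SI base units of each option:
  pressure (P = F/A): kg/(m·s²)  ✓ matches
  gravitational potential energy (U = -GMm/r): kg·m²/s²  ✗
  electrical power (P = IV): kg·m²/s³  ✗
  capacitance (C = Q/V): s⁴·A²/(kg·m²)  ✗

Only pressure has units kg/(m·s²).

Answer: pressure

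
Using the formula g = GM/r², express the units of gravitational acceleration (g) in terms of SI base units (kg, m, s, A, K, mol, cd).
Units of each symbol in g = GM/r²:
  G (gravitational constant): m³/(kg·s²)
  M (mass): kg
  r (distance): m  → to the power 2 in the denominator, contributes 1/m²

Multiplying the contributions: [m³/(kg·s²)] · [kg] · [1/m²]
Adding exponents of each base unit: m: 1, s: -2
SI base units of gravitational acceleration: m/s²

Answer: m/s²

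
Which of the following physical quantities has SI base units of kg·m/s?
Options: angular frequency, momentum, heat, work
Checking the SI base units of each option:
  angular frequency (ω = 2πf): 1/s  ✗
  momentum (p = mv): kg·m/s  ✓ matches
  heat (Q = mcΔT): kg·m²/s²  ✗
  work (W = Fd): kg·m²/s²  ✗

Only momentum has units kg·m/s.

Answer: momentum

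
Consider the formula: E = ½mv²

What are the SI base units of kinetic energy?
Units of each symbol in E = ½mv²:
  m (mass): kg
  v (speed): m/s  → to the power 2, contributes m²/s²
  The factor ½ is dimensionless.

Multiplying the contributions: [kg] · [m²/s²]
Adding exponents of each base unit: kg: 1, m: 2, s: -2
SI base units of kinetic energy: kg·m²/s²

Answer: kg·m²/s²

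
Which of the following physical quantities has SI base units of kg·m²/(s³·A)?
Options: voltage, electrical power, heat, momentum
Checking the SI base units of each option:
  voltage (V = IR): kg·m²/(s³·A)  ✓ matches
  electrical power (P = IV): kg·m²/s³  ✗
  heat (Q = mcΔT): kg·m²/s²  ✗
  momentum (p = mv): kg·m/s  ✗

Only voltage has units kg·m²/(s³·A).

Answer: voltage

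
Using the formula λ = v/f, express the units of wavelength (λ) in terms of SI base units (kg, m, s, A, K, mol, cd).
Units of each symbol in λ = v/f:
  v (wave speed): m/s
  f (frequency): 1/s  → in the denominator, contributes s

Multiplying the contributions: [m/s] · [s]
Adding exponents of each base unit: m: 1
SI base units of wavelength: m

Answer: m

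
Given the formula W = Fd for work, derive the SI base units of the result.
Units of each symbol in W = Fd:
  F (force): kg·m/s²
  d (displacement): m

Multiplying the contributions: [kg·m/s²] · [m]
Adding exponents of each base unit: kg: 1, m: 2, s: -2
SI base units of work: kg·m²/s²

Answer: kg·m²/s²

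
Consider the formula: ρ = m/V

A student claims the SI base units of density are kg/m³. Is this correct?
Units of each symbol in ρ = m/V:
  m (mass): kg
  V (volume): m³  → in the denominator, contributes 1/m³

Multiplying the contributions: [kg] · [1/m³]
Adding exponents of each base unit: kg: 1, m: -3
SI base units of density: kg/m³

The claimed units kg/m³ match the derived units, so the claim is correct.

Answer: Yes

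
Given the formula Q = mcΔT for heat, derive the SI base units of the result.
Units of each symbol in Q = mcΔT:
  m (mass): kg
  c (specific heat capacity, in J/(kg·K)): m²/(s²·K)
  ΔT (temperature change): K

Multiplying the contributions: [kg] · [m²/(s²·K)] · [K]
Adding exponents of each base unit: kg: 1, m: 2, s: -2
SI base units of heat: kg·m²/s²

Answer: kg·m²/s²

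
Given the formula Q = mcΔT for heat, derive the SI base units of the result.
Units of each symbol in Q = mcΔT:
  m (mass): kg
  c (specific heat capacity, in J/(kg·K)): m²/(s²·K)
  ΔT (temperature change): K

Multiplying the contributions: [kg] · [m²/(s²·K)] · [K]
Adding exponents of each base unit: kg: 1, m: 2, s: -2
SI base units of heat: kg·m²/s²

Answer: kg·m²/s²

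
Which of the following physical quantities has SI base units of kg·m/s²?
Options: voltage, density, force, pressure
Checking the SI base units of each option:
  voltage (V = IR): kg·m²/(s³·A)  ✗
  density (ρ = m/V): kg/m³  ✗
  force (F = ma): kg·m/s²  ✓ matches
  pressure (P = F/A): kg/(m·s²)  ✗

Only force has units kg·m/s².

Answer: force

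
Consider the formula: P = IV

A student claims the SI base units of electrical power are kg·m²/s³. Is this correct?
Units of each symbol in P = IV:
  I (current): A
  V (voltage, in volts): kg·m²/(s³·A)

Multiplying the contributions: [A] · [kg·m²/(s³·A)]
Adding exponents of each base unit: kg: 1, m: 2, s: -3
SI base units of electrical power: kg·m²/s³

The claimed units kg·m²/s³ match the derived units, so the claim is correct.

Answer: Yes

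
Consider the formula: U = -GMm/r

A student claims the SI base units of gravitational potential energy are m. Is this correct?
Units of each symbol in U = -GMm/r:
  G (gravitational constant): m³/(kg·s²)
  M (mass): kg
  m (mass): kg
  r (distance): m  → in the denominator, contributes 1/m
  The minus sign does not affect the units.

Multiplying the contributions: [m³/(kg·s²)] · [kg] · [kg] · [1/m]
Adding exponents of each base unit: kg: 1, m: 2, s: -2
SI base units of gravitational potential energy: kg·m²/s²

The claimed units m (exponents m: 1) do not match the derived units kg·m²/s² (exponents kg: 1, m: 2, s: -2), so the claim is incorrect.

Answer: No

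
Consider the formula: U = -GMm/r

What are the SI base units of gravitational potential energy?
Units of each symbol in U = -GMm/r:
  G (gravitational constant): m³/(kg·s²)
  M (mass): kg
  m (mass): kg
  r (distance): m  → in the denominator, contributes 1/m
  The minus sign does not affect the units.

Multiplying the contributions: [m³/(kg·s²)] · [kg] · [kg] · [1/m]
Adding exponents of each base unit: kg: 1, m: 2, s: -2
SI base units of gravitational potential energy: kg·m²/s²

Answer: kg·m²/s²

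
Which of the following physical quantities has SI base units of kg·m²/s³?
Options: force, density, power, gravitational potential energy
Checking the SI base units of each option:
  force (F = ma): kg·m/s²  ✗
  density (ρ = m/V): kg/m³  ✗
  power (P = W/t): kg·m²/s³  ✓ matches
  gravitational potential energy (U = -GMm/r): kg·m²/s²  ✗

Only power has units kg·m²/s³.

Answer: power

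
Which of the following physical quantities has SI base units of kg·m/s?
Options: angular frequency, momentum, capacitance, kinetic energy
Checking the SI base units of each option:
  angular frequency (ω = 2πf): 1/s  ✗
  momentum (p = mv): kg·m/s  ✓ matches
  capacitance (C = Q/V): s⁴·A²/(kg·m²)  ✗
  kinetic energy (E = ½mv²): kg·m²/s²  ✗

Only momentum has units kg·m/s.

Answer: momentum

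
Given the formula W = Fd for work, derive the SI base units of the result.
Units of each symbol in W = Fd:
  F (force): kg·m/s²
  d (displacement): m

Multiplying the contributions: [kg·m/s²] · [m]
Adding exponents of each base unit: kg: 1, m: 2, s: -2
SI base units of work: kg·m²/s²

Answer: kg·m²/s²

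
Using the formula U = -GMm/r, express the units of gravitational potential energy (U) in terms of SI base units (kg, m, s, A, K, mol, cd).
Units of each symbol in U = -GMm/r:
  G (gravitational constant): m³/(kg·s²)
  M (mass): kg
  m (mass): kg
  r (distance): m  → in the denominator, contributes 1/m
  The minus sign does not affect the units.

Multiplying the contributions: [m³/(kg·s²)] · [kg] · [kg] · [1/m]
Adding exponents of each base unit: kg: 1, m: 2, s: -2
SI base units of gravitational potential energy: kg·m²/s²

Answer: kg·m²/s²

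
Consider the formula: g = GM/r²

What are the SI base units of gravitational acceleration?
Units of each symbol in g = GM/r²:
  G (gravitational constant): m³/(kg·s²)
  M (mass): kg
  r (distance): m  → to the power 2 in the denominator, contributes 1/m²

Multiplying the contributions: [m³/(kg·s²)] · [kg] · [1/m²]
Adding exponents of each base unit: m: 1, s: -2
SI base units of gravitational acceleration: m/s²

Answer: m/s²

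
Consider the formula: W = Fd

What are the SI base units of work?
Units of each symbol in W = Fd:
  F (force): kg·m/s²
  d (displacement): m

Multiplying the contributions: [kg·m/s²] · [m]
Adding exponents of each base unit: kg: 1, m: 2, s: -2
SI base units of work: kg·m²/s²

Answer: kg·m²/s²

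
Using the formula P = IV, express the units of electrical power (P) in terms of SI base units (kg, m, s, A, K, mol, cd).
Units of each symbol in P = IV:
  I (current): A
  V (voltage, in volts): kg·m²/(s³·A)

Multiplying the contributions: [A] · [kg·m²/(s³·A)]
Adding exponents of each base unit: kg: 1, m: 2, s: -3
SI base units of electrical power: kg·m²/s³

Answer: kg·m²/s³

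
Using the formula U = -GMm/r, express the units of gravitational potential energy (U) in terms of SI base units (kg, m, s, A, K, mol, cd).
Units of each symbol in U = -GMm/r:
  G (gravitational constant): m³/(kg·s²)
  M (mass): kg
  m (mass): kg
  r (distance): m  → in the denominator, contributes 1/m
  The minus sign does not affect the units.

Multiplying the contributions: [m³/(kg·s²)] · [kg] · [kg] · [1/m]
Adding exponents of each base unit: kg: 1, m: 2, s: -2
SI base units of gravitational potential energy: kg·m²/s²

Answer: kg·m²/s²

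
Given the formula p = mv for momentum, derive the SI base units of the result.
Units of each symbol in p = mv:
  m (mass): kg
  v (velocity): m/s

Multiplying the contributions: [kg] · [m/s]
Adding exponents of each base unit: kg: 1, m: 1, s: -1
SI base units of momentum: kg·m/s

Answer: kg·m/s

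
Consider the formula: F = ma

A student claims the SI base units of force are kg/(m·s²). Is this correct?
Units of each symbol in F = ma:
  m (mass): kg
  a (acceleration): m/s²

Multiplying the contributions: [kg] · [m/s²]
Adding exponents of each base unit: kg: 1, m: 1, s: -2
SI base units of force: kg·m/s²

The claimed units kg/(m·s²) (exponents kg: 1, m: -1, s: -2) do not match the derived units kg·m/s² (exponents kg: 1, m: 1, s: -2), so the claim is incorrect.

Answer: No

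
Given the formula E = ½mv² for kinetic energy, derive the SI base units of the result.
Units of each symbol in E = ½mv²:
  m (mass): kg
  v (speed): m/s  → to the power 2, contributes m²/s²
  The factor ½ is dimensionless.

Multiplying the contributions: [kg] · [m²/s²]
Adding exponents of each base unit: kg: 1, m: 2, s: -2
SI base units of kinetic energy: kg·m²/s²

Answer: kg·m²/s²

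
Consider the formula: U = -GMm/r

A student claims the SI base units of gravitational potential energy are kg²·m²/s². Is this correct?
Units of each symbol in U = -GMm/r:
  G (gravitational constant): m³/(kg·s²)
  M (mass): kg
  m (mass): kg
  r (distance): m  → in the denominator, contributes 1/m
  The minus sign does not affect the units.

Multiplying the contributions: [m³/(kg·s²)] · [kg] · [kg] · [1/m]
Adding exponents of each base unit: kg: 1, m: 2, s: -2
SI base units of gravitational potential energy: kg·m²/s²

The claimed units kg²·m²/s² (exponents kg: 2, m: 2, s: -2) do not match the derived units kg·m²/s² (exponents kg: 1, m: 2, s: -2), so the claim is incorrect.

Answer: No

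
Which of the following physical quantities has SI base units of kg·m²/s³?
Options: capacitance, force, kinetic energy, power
Checking the SI base units of each option:
  capacitance (C = Q/V): s⁴·A²/(kg·m²)  ✗
  force (F = ma): kg·m/s²  ✗
  kinetic energy (E = ½mv²): kg·m²/s²  ✗
  power (P = W/t): kg·m²/s³  ✓ matches

Only power has units kg·m²/s³.

Answer: power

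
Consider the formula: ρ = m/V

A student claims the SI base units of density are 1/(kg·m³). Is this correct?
Units of each symbol in ρ = m/V:
  m (mass): kg
  V (volume): m³  → in the denominator, contributes 1/m³

Multiplying the contributions: [kg] · [1/m³]
Adding exponents of each base unit: kg: 1, m: -3
SI base units of density: kg/m³

The claimed units 1/(kg·m³) (exponents kg: -1, m: -3) do not match the derived units kg/m³ (exponents kg: 1, m: -3), so the claim is incorrect.

Answer: No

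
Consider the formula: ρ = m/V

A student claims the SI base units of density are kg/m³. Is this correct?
Units of each symbol in ρ = m/V:
  m (mass): kg
  V (volume): m³  → in the denominator, contributes 1/m³

Multiplying the contributions: [kg] · [1/m³]
Adding exponents of each base unit: kg: 1, m: -3
SI base units of density: kg/m³

The claimed units kg/m³ match the derived units, so the claim is correct.

Answer: Yes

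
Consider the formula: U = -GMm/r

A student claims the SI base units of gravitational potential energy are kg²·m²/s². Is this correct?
Units of each symbol in U = -GMm/r:
  G (gravitational constant): m³/(kg·s²)
  M (mass): kg
  m (mass): kg
  r (distance): m  → in the denominator, contributes 1/m
  The minus sign does not affect the units.

Multiplying the contributions: [m³/(kg·s²)] · [kg] · [kg] · [1/m]
Adding exponents of each base unit: kg: 1, m: 2, s: -2
SI base units of gravitational potential energy: kg·m²/s²

The claimed units kg²·m²/s² (exponents kg: 2, m: 2, s: -2) do not match the derived units kg·m²/s² (exponents kg: 1, m: 2, s: -2), so the claim is incorrect.

Answer: No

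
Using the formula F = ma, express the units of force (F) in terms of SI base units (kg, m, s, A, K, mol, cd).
Units of each symbol in F = ma:
  m (mass): kg
  a (acceleration): m/s²

Multiplying the contributions: [kg] · [m/s²]
Adding exponents of each base unit: kg: 1, m: 1, s: -2
SI base units of force: kg·m/s²

Answer: kg·m/s²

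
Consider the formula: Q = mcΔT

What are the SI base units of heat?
Units of each symbol in Q = mcΔT:
  m (mass): kg
  c (specific heat capacity, in J/(kg·K)): m²/(s²·K)
  ΔT (temperature change): K

Multiplying the contributions: [kg] · [m²/(s²·K)] · [K]
Adding exponents of each base unit: kg: 1, m: 2, s: -2
SI base units of heat: kg·m²/s²

Answer: kg·m²/s²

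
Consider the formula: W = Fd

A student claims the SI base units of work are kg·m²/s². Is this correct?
Units of each symbol in W = Fd:
  F (force): kg·m/s²
  d (displacement): m

Multiplying the contributions: [kg·m/s²] · [m]
Adding exponents of each base unit: kg: 1, m: 2, s: -2
SI base units of work: kg·m²/s²

The claimed units kg·m²/s² match the derived units, so the claim is correct.

Answer: Yes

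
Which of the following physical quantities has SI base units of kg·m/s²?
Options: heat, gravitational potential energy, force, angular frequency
Checking the SI base units of each option:
  heat (Q = mcΔT): kg·m²/s²  ✗
  gravitational potential energy (U = -GMm/r): kg·m²/s²  ✗
  force (F = ma): kg·m/s²  ✓ matches
  angular frequency (ω = 2πf): 1/s  ✗

Only force has units kg·m/s².

Answer: force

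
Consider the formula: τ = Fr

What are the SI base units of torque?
Units of each symbol in τ = Fr:
  F (force): kg·m/s²
  r (lever arm): m

Multiplying the contributions: [kg·m/s²] · [m]
Adding exponents of each base unit: kg: 1, m: 2, s: -2
SI base units of torque: kg·m²/s²

Answer: kg·m²/s²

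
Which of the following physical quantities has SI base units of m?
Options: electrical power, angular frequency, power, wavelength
Checking the SI base units of each option:
  electrical power (P = IV): kg·m²/s³  ✗
  angular frequency (ω = 2πf): 1/s  ✗
  power (P = W/t): kg·m²/s³  ✗
  wavelength (λ = v/f): m  ✓ matches

Only wavelength has units m.

Answer: wavelength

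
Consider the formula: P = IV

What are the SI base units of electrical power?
Units of each symbol in P = IV:
  I (current): A
  V (voltage, in volts): kg·m²/(s³·A)

Multiplying the contributions: [A] · [kg·m²/(s³·A)]
Adding exponents of each base unit: kg: 1, m: 2, s: -3
SI base units of electrical power: kg·m²/s³

Answer: kg·m²/s³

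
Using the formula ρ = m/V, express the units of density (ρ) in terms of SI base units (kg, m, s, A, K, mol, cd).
Units of each symbol in ρ = m/V:
  m (mass): kg
  V (volume): m³  → in the denominator, contributes 1/m³

Multiplying the contributions: [kg] · [1/m³]
Adding exponents of each base unit: kg: 1, m: -3
SI base units of density: kg/m³

Answer: kg/m³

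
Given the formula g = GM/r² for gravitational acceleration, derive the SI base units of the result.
Units of each symbol in g = GM/r²:
  G (gravitational constant): m³/(kg·s²)
  M (mass): kg
  r (distance): m  → to the power 2 in the denominator, contributes 1/m²

Multiplying the contributions: [m³/(kg·s²)] · [kg] · [1/m²]
Adding exponents of each base unit: m: 1, s: -2
SI base units of gravitational acceleration: m/s²

Answer: m/s²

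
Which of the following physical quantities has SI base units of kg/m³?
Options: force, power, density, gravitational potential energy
Checking the SI base units of each option:
  force (F = ma): kg·m/s²  ✗
  power (P = W/t): kg·m²/s³  ✗
  density (ρ = m/V): kg/m³  ✓ matches
  gravitational potential energy (U = -GMm/r): kg·m²/s²  ✗

Only density has units kg/m³.

Answer: density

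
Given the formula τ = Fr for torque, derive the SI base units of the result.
Units of each symbol in τ = Fr:
  F (force): kg·m/s²
  r (lever arm): m

Multiplying the contributions: [kg·m/s²] · [m]
Adding exponents of each base unit: kg: 1, m: 2, s: -2
SI base units of torque: kg·m²/s²

Answer: kg·m²/s²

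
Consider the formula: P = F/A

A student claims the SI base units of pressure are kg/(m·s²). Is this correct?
Units of each symbol in P = F/A:
  F (force): kg·m/s²
  A (area): m²  → in the denominator, contributes 1/m²

Multiplying the contributions: [kg·m/s²] · [1/m²]
Adding exponents of each base unit: kg: 1, m: -1, s: -2
SI base units of pressure: kg/(m·s²)

The claimed units kg/(m·s²) match the derived units, so the claim is correct.

Answer: Yes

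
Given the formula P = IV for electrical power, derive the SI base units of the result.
Units of each symbol in P = IV:
  I (current): A
  V (voltage, in volts): kg·m²/(s³·A)

Multiplying the contributions: [A] · [kg·m²/(s³·A)]
Adding exponents of each base unit: kg: 1, m: 2, s: -3
SI base units of electrical power: kg·m²/s³

Answer: kg·m²/s³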